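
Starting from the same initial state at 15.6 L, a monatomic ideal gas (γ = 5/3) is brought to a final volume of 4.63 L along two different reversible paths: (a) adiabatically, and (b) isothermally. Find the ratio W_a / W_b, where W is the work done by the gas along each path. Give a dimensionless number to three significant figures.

Path (a) adiabatic: W = P₁V₁(1 − (V₁/V₂)^(γ−1))/(γ−1) → W_a/(P₁V₁) = -1.871.
Path (b) isothermal: W = P₁V₁ ln(V₂/V₁) → W_b/(P₁V₁) = -1.215.
W_a / W_b = -1.871 / -1.215 = 1.54.

W_a / W_b ≈ 1.54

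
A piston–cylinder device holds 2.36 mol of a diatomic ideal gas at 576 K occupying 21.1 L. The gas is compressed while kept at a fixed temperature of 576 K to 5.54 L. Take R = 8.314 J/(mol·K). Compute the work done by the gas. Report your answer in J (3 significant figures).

Isothermal: W = nRT ln(V₂/V₁).
W = (2.36)(8.314)(576) × ln(5.54/21.1)
  = 11302 × -1.337
W_by_gas = -15114 J.

W ≈ -15100 J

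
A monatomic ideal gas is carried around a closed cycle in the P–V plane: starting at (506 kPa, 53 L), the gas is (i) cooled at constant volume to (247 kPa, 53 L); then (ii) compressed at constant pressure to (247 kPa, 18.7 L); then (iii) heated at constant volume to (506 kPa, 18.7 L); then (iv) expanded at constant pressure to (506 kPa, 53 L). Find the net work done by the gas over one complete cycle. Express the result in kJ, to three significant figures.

W_net ≈ 8.88 kJ

Constant-volume legs do no work.
W(ii) = (247)(18.7 − 53) = -8472 J; W(iv) = (506)(53 − 18.7) = 17356 J.
W_net = -8472 + 17356 = 8884 J (the clockwise enclosed area).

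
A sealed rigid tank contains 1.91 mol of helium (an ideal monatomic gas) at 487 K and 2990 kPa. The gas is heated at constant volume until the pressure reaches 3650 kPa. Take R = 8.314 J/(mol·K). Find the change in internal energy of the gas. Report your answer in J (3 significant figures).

ΔU ≈ 2560 J

Constant volume ⇒ W = 0, so Q = ΔU = nCᵥΔT with Cᵥ = 3R/2 = 12.47 J/(mol·K).
At constant V, T₂/T₁ = P₂/P₁ ⇒ ΔT = T₁(P₂/P₁ − 1) = 487·(3650/2990 − 1) = 107.5 K.
ΔU = (1.91)(12.47)(107.5) = 2561 J.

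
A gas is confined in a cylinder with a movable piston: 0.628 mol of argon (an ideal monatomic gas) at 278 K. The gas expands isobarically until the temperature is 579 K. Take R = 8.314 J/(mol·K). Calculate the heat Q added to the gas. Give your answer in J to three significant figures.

Q ≈ 3930 J

Isobaric: W = nRΔT = (0.628)(8.314)(301) = 1572 J.
ΔU = nCᵥΔT with Cᵥ = 3R/2: ΔU = (0.628)(12.47)(301) = 2357 J.
Q = ΔU + W = 2357 + 1572 = 3929 J.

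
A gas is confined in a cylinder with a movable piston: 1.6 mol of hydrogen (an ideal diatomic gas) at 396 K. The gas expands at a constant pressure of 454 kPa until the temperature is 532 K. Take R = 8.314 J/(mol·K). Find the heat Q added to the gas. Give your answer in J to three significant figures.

Q ≈ 6330 J

Isobaric: W = nRΔT = (1.6)(8.314)(136) = 1809 J.
ΔU = nCᵥΔT with Cᵥ = 5R/2: ΔU = (1.6)(20.79)(136) = 4523 J.
Q = ΔU + W = 4523 + 1809 = 6332 J.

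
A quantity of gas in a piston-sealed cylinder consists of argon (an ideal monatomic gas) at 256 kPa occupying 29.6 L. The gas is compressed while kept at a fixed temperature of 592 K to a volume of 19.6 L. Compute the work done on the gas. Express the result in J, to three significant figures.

Isothermal: W = nRT ln(V₂/V₁) = P₁V₁ ln(V₂/V₁).
P₁V₁ = (256 kPa)(29.6 L) = 7578 J.
W = 7578 × ln(19.6/29.6) = 7578 × -0.4122
W_by_gas = -3124 J; work on gas = −W_by = 3124 J.

W ≈ 3120 J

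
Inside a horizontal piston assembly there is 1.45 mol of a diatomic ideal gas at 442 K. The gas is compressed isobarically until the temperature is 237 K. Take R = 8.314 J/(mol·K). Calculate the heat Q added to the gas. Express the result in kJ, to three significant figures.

Isobaric: W = nRΔT = (1.45)(8.314)(-205) = -2471 J.
ΔU = nCᵥΔT with Cᵥ = 5R/2: ΔU = (1.45)(20.79)(-205) = -6178 J.
Q = ΔU + W = -6178 − 2471 = -8650 J.

Q ≈ -8.65 kJ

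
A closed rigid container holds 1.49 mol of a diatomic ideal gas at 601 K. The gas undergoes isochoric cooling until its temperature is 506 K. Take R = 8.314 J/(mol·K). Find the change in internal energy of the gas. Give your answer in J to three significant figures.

Constant volume ⇒ W = 0, so Q = ΔU = nCᵥΔT with Cᵥ = 5R/2 = 20.79 J/(mol·K).
ΔU = (1.49)(20.79)(506 − 601) = -2942 J.

ΔU ≈ -2940 J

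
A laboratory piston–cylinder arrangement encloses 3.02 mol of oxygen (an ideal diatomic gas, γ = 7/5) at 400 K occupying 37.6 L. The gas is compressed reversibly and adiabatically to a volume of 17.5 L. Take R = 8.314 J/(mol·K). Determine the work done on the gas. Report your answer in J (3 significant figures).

Adiabatic: TV^(γ−1) = const with γ = 7/5.
T₂ = T₁ (V₁/V₂)^(γ−1) = 400 × (37.6/17.5)^0.4 = 400 × 1.358 = 543.2 K.
W_by = nCᵥ(T₁ − T₂) = (3.02)(20.79)(400 − 543.2) = -8986 J.
Work on gas = −W_by = 8986 J.

W ≈ 8990 J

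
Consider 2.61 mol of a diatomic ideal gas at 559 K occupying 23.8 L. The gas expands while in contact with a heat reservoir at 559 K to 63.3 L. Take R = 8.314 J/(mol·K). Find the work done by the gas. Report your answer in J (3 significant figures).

W ≈ 11900 J

Isothermal: W = nRT ln(V₂/V₁).
W = (2.61)(8.314)(559) × ln(63.3/23.8)
  = 12130 × 0.9782
W_by_gas = 11866 J.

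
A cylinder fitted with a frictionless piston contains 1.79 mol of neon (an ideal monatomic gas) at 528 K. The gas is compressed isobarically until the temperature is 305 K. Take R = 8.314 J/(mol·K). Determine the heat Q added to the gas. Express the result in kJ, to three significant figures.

Isobaric: W = nRΔT = (1.79)(8.314)(-223) = -3319 J.
ΔU = nCᵥΔT with Cᵥ = 3R/2: ΔU = (1.79)(12.47)(-223) = -4978 J.
Q = ΔU + W = -4978 − 3319 = -8297 J.

Q ≈ -8.30 kJ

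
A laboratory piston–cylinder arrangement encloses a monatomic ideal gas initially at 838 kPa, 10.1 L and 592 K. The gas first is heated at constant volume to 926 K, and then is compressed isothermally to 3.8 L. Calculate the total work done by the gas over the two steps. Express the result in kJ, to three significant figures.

W_total ≈ -12.9 kJ

Step 1 (isochoric): W = 0 (constant volume).
After step 1: P = 1311 kPa (V unchanged).
Step 2 (isothermal): W = P₁V₁ ln(V₂/V₁) = (13239) ln(3.8/10.1) = -12942 J.
W_total = 0 − 12942 = -12942 J.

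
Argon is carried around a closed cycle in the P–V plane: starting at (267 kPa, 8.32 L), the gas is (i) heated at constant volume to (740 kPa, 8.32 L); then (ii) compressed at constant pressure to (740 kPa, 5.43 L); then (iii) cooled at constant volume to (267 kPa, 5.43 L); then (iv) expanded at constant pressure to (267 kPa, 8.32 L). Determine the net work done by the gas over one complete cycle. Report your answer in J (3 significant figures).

W_net ≈ -1370 J

Constant-volume legs do no work.
W(ii) = (740)(5.43 − 8.32) = -2139 J; W(iv) = (267)(8.32 − 5.43) = 771.6 J.
W_net = -2139 + 771.6 = -1367 J (the counter-clockwise enclosed area).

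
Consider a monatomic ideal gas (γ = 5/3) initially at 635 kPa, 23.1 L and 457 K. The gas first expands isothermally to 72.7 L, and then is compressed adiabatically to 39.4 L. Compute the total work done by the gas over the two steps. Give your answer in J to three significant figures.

W_total ≈ 5720 J

Step 1 (isothermal): W = P₁V₁ ln(V₂/V₁) = (14668) ln(72.7/23.1) = 16818 J.
After step 1: P = 201.8 kPa, V = 72.7 L, T = 457 K.
Step 2 (adiabatic): W = (P₁V₁ − P₂V₂)/(γ−1) = (14668 − 22067)/0.667 = -11098 J.
W_total = 16818 − 11098 = 5720 J.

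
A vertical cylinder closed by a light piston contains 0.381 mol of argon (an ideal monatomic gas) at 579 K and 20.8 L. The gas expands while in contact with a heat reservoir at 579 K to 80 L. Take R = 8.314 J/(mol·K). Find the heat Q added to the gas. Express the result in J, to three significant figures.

Q ≈ 2470 J

Isothermal ⇒ ΔU = 0, so Q = W = nRT ln(V₂/V₁).
Q = (0.381)(8.314)(579) ln(80/20.8) = 1834 × 1.347 = 2471 J.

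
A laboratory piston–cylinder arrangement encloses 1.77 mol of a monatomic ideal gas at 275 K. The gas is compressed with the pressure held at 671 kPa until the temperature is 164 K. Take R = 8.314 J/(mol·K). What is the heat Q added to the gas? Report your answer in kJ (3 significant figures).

Q ≈ -4.08 kJ

Isobaric: W = nRΔT = (1.77)(8.314)(-111) = -1633 J.
ΔU = nCᵥΔT with Cᵥ = 3R/2: ΔU = (1.77)(12.47)(-111) = -2450 J.
Q = ΔU + W = -2450 − 1633 = -4084 J.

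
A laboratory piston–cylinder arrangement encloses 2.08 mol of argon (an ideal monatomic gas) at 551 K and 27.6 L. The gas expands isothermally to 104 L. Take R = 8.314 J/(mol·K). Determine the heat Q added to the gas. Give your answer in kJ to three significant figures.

Isothermal ⇒ ΔU = 0, so Q = W = nRT ln(V₂/V₁).
Q = (2.08)(8.314)(551) ln(104/27.6) = 9529 × 1.327 = 12640 J.

Q ≈ 12.6 kJ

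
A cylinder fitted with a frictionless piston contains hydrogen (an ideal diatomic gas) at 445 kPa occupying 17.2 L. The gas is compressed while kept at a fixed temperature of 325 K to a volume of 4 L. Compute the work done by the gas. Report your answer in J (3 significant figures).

Isothermal: W = nRT ln(V₂/V₁) = P₁V₁ ln(V₂/V₁).
P₁V₁ = (445 kPa)(17.2 L) = 7654 J.
W = 7654 × ln(4/17.2) = 7654 × -1.459
W_by_gas = -11164 J.

W ≈ -11200 J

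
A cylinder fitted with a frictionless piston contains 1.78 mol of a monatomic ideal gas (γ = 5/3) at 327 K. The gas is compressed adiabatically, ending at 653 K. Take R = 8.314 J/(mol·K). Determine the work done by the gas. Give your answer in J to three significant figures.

W ≈ -7240 J

Adiabatic ⇒ Q = 0, so W_by = −ΔU = nCᵥ(T₁ − T₂).
Cᵥ = 3R/2 = 12.47 J/(mol·K).
W = (1.78)(12.47)(327 − 653) = -7237 J.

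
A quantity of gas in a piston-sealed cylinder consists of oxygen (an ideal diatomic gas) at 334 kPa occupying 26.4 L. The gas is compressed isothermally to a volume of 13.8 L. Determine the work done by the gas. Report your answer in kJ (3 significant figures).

W ≈ -5.72 kJ

Isothermal: W = nRT ln(V₂/V₁) = P₁V₁ ln(V₂/V₁).
P₁V₁ = (334 kPa)(26.4 L) = 8818 J.
W = 8818 × ln(13.8/26.4) = 8818 × -0.6487
W_by_gas = -5720 J.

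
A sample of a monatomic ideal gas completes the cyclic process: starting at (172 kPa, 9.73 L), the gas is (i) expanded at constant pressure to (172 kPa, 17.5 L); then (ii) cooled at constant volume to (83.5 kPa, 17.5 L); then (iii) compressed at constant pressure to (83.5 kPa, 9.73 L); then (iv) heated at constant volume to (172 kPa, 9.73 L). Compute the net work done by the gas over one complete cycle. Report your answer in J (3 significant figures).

W_net ≈ 688 J

Constant-volume legs do no work.
W(i) = (172)(17.5 − 9.73) = 1336 J; W(iii) = (83.5)(9.73 − 17.5) = -648.8 J.
W_net = 1336 − 648.8 = 687.6 J (the clockwise enclosed area).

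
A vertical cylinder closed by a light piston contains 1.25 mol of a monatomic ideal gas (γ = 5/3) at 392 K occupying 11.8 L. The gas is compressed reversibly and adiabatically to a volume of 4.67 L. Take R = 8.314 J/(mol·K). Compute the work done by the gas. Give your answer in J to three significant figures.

Adiabatic: TV^(γ−1) = const with γ = 5/3.
T₂ = T₁ (V₁/V₂)^(γ−1) = 392 × (11.8/4.67)^0.667 = 392 × 1.855 = 727.2 K.
W_by = nCᵥ(T₁ − T₂) = (1.25)(12.47)(392 − 727.2) = -5226 J.

W ≈ -5230 J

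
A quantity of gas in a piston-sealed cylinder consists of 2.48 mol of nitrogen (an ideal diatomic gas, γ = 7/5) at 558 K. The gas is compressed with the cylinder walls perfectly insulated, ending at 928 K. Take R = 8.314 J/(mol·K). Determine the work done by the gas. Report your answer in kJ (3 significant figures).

Adiabatic ⇒ Q = 0, so W_by = −ΔU = nCᵥ(T₁ − T₂).
Cᵥ = 5R/2 = 20.79 J/(mol·K).
W = (2.48)(20.79)(558 − 928) = -19072 J.

W ≈ -19.1 kJ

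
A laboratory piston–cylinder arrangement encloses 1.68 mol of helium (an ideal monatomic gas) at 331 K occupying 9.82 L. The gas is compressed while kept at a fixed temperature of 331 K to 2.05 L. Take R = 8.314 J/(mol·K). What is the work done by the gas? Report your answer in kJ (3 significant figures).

Isothermal: W = nRT ln(V₂/V₁).
W = (1.68)(8.314)(331) × ln(2.05/9.82)
  = 4623 × -1.567
W_by_gas = -7243 J.

W ≈ -7.24 kJ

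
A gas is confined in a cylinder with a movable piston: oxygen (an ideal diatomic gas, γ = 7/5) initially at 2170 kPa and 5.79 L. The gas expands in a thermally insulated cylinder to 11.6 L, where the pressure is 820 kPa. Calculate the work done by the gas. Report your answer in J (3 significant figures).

Adiabatic: W = (P₁V₁ − P₂V₂)/(γ − 1) with γ = 7/5.
P₁V₁ = 12564 J, P₂V₂ = 9512 J.
W = (12564 − 9512) / 0.4 = 7631 J.

W ≈ 7630 J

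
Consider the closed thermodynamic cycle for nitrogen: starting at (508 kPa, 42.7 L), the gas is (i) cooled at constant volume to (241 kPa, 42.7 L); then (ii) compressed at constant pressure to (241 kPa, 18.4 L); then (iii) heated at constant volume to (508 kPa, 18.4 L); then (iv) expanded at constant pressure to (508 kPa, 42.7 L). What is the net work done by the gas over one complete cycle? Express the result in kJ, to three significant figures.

Constant-volume legs do no work.
W(ii) = (241)(18.4 − 42.7) = -5856 J; W(iv) = (508)(42.7 − 18.4) = 12344 J.
W_net = -5856 + 12344 = 6488 J (the clockwise enclosed area).

W_net ≈ 6.49 kJ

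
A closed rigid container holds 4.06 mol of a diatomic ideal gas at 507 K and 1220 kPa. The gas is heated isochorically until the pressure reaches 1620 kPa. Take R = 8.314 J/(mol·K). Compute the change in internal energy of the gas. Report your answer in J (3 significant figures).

Constant volume ⇒ W = 0, so Q = ΔU = nCᵥΔT with Cᵥ = 5R/2 = 20.79 J/(mol·K).
At constant V, T₂/T₁ = P₂/P₁ ⇒ ΔT = T₁(P₂/P₁ − 1) = 507·(1620/1220 − 1) = 166.2 K.
ΔU = (4.06)(20.79)(166.2) = 14028 J.

ΔU ≈ 14000 J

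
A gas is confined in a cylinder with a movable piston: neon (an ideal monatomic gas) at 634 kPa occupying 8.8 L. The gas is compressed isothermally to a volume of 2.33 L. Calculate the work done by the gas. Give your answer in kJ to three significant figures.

W ≈ -7.41 kJ

Isothermal: W = nRT ln(V₂/V₁) = P₁V₁ ln(V₂/V₁).
P₁V₁ = (634 kPa)(8.8 L) = 5579 J.
W = 5579 × ln(2.33/8.8) = 5579 × -1.329
W_by_gas = -7414 J.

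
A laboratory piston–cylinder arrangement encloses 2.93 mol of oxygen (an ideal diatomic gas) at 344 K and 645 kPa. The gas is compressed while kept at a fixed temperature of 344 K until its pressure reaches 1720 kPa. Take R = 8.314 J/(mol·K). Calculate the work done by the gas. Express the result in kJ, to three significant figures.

Isothermal process: W = nRT ln(V₂/V₁) = nRT ln(P₁/P₂).
W = (2.93)(8.314)(344) × ln(645/1720)
  = 8380 × ln(0.375) = 8380 × -0.9808
W_by_gas = -8219 J.

W ≈ -8.22 kJ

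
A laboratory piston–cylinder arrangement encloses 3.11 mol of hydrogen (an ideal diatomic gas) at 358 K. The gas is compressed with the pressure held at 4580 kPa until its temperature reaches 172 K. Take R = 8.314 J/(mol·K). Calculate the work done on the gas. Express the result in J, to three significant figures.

W ≈ 4810 J

Isobaric: W = P ΔV = nR ΔT.
W = (3.11)(8.314)(172 − 358) = -4809 J.
Work on gas = −W_by = 4809 J.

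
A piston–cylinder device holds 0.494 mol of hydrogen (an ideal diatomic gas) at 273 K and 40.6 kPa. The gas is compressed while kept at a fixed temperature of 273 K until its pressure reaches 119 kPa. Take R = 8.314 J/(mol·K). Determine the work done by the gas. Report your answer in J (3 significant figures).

Isothermal process: W = nRT ln(V₂/V₁) = nRT ln(P₁/P₂).
W = (0.494)(8.314)(273) × ln(40.6/119)
  = 1121 × ln(0.3412) = 1121 × -1.075
W_by_gas = -1206 J.

W ≈ -1210 J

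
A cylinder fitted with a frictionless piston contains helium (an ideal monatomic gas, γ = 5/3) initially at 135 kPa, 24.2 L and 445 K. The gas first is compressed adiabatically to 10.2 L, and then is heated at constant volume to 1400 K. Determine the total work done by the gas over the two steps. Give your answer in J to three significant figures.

Step 1 (adiabatic): W = (P₁V₁ − P₂V₂)/(γ−1) = (3267 − 5812)/0.667 = -3817 J.
Step 2 (isochoric): W = 0 (constant volume).
W_total = -3817 + 0 = -3817 J.

W_total ≈ -3820 J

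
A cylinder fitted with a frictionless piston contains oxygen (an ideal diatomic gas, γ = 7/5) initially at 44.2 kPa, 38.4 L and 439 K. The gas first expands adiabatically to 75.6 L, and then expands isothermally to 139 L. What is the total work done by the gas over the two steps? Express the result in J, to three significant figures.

Step 1 (adiabatic): W = (P₁V₁ − P₂V₂)/(γ−1) = (1697 − 1294)/0.4 = 1007 J.
After step 1: P = 17.12 kPa, V = 75.6 L, T = 334.8 K.
Step 2 (isothermal): W = P₁V₁ ln(V₂/V₁) = (1294) ln(139/75.6) = 788.3 J.
W_total = 1007 + 788.3 = 1795 J.

W_total ≈ 1800 J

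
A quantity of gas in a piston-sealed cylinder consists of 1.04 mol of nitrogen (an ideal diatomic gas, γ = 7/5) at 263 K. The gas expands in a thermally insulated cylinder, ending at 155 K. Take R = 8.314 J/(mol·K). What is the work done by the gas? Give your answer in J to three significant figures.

Adiabatic ⇒ Q = 0, so W_by = −ΔU = nCᵥ(T₁ − T₂).
Cᵥ = 5R/2 = 20.79 J/(mol·K).
W = (1.04)(20.79)(263 − 155) = 2335 J.

W ≈ 2330 J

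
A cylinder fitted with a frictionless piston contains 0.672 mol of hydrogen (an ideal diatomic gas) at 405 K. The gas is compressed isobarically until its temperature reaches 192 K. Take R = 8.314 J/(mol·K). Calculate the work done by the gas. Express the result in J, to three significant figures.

W ≈ -1190 J

Isobaric: W = P ΔV = nR ΔT.
W = (0.672)(8.314)(192 − 405) = -1190 J.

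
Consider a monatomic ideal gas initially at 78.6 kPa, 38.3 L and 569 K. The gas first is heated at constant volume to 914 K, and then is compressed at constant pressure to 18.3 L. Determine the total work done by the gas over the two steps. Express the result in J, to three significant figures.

W_total ≈ -2530 J

Step 1 (isochoric): W = 0 (constant volume).
After step 1: P = 126.3 kPa (V unchanged).
Step 2 (isobaric): W = PΔV = (126.3 kPa)(18.3 − 38.3 L) = -2525 J.
W_total = 0 − 2525 = -2525 J.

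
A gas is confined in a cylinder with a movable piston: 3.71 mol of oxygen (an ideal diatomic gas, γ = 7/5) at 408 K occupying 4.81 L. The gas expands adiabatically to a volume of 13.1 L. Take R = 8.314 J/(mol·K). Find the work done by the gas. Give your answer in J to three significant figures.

W ≈ 10400 J

Adiabatic: TV^(γ−1) = const with γ = 7/5.
T₂ = T₁ (V₁/V₂)^(γ−1) = 408 × (4.81/13.1)^0.4 = 408 × 0.6698 = 273.3 K.
W_by = nCᵥ(T₁ − T₂) = (3.71)(20.79)(408 − 273.3) = 10388 J.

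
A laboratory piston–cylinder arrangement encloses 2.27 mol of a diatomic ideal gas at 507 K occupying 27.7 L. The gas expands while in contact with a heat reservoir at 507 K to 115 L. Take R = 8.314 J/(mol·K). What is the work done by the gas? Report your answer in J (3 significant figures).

Isothermal: W = nRT ln(V₂/V₁).
W = (2.27)(8.314)(507) × ln(115/27.7)
  = 9568 × 1.423
W_by_gas = 13621 J.

W ≈ 13600 J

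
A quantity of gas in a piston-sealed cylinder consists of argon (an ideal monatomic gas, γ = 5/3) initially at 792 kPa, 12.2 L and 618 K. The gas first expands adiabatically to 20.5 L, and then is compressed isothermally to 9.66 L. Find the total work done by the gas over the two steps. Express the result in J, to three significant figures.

W_total ≈ -905 J

Step 1 (adiabatic): W = (P₁V₁ − P₂V₂)/(γ−1) = (9662 − 6836)/0.667 = 4239 J.
After step 1: P = 333.5 kPa, V = 20.5 L, T = 437.2 K.
Step 2 (isothermal): W = P₁V₁ ln(V₂/V₁) = (6836) ln(9.66/20.5) = -5144 J.
W_total = 4239 − 5144 = -904.7 J.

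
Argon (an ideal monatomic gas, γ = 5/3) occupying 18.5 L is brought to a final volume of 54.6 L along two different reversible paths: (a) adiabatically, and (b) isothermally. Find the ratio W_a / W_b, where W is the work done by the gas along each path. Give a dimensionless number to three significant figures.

Path (a) adiabatic: W = P₁V₁(1 − (V₁/V₂)^(γ−1))/(γ−1) → W_a/(P₁V₁) = 0.771.
Path (b) isothermal: W = P₁V₁ ln(V₂/V₁) → W_b/(P₁V₁) = 1.082.
W_a / W_b = 0.771 / 1.082 = 0.7124.

W_a / W_b ≈ 0.712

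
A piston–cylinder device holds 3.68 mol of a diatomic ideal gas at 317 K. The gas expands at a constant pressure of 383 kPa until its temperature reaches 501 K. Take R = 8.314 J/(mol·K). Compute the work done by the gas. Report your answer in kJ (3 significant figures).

Isobaric: W = P ΔV = nR ΔT.
W = (3.68)(8.314)(501 − 317) = 5630 J.

W ≈ 5.63 kJ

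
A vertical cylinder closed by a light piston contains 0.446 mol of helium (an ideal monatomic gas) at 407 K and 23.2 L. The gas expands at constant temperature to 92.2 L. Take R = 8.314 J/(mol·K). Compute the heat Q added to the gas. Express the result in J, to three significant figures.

Isothermal ⇒ ΔU = 0, so Q = W = nRT ln(V₂/V₁).
Q = (0.446)(8.314)(407) ln(92.2/23.2) = 1509 × 1.38 = 2082 J.

Q ≈ 2080 J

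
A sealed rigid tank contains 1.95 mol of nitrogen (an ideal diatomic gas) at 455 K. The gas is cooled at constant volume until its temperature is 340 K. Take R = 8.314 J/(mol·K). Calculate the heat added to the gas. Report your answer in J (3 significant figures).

Q ≈ -4660 J

Constant volume ⇒ W = 0, so Q = ΔU = nCᵥΔT with Cᵥ = 5R/2 = 20.79 J/(mol·K).
ΔU = (1.95)(20.79)(340 − 455) = -4661 J.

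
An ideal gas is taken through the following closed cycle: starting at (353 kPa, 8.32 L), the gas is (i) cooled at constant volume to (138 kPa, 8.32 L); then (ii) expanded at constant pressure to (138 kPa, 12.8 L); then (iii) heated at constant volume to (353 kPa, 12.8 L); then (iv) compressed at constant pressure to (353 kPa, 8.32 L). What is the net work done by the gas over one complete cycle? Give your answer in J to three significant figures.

Constant-volume legs do no work.
W(ii) = (138)(12.8 − 8.32) = 618.2 J; W(iv) = (353)(8.32 − 12.8) = -1581 J.
W_net = 618.2 − 1581 = -963.2 J (the counter-clockwise enclosed area).

W_net ≈ -963 J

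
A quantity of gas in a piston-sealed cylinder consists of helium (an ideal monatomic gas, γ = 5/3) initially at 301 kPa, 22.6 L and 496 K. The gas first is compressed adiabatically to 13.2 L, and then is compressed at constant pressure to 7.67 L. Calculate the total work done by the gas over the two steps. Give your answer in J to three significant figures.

W_total ≈ -8480 J

Step 1 (adiabatic): W = (P₁V₁ − P₂V₂)/(γ−1) = (6803 − 9736)/0.667 = -4400 J.
After step 1: P = 737.5 kPa, V = 13.2 L, T = 709.9 K.
Step 2 (isobaric): W = PΔV = (737.5 kPa)(7.67 − 13.2 L) = -4079 J.
W_total = -4400 − 4079 = -8478 J.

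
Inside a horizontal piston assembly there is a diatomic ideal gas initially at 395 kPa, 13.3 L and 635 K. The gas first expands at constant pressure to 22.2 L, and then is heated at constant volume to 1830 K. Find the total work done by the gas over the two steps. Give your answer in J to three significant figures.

Step 1 (isobaric): W = PΔV = (395 kPa)(22.2 − 13.3 L) = 3515 J.
Step 2 (isochoric): W = 0 (constant volume).
W_total = 3515 + 0 = 3515 J.

W_total ≈ 3520 J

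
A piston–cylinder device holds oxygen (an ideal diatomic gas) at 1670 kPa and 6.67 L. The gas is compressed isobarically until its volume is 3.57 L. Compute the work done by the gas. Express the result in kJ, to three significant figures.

W ≈ -5.18 kJ

Isobaric: W = P ΔV.
W = (1670 kPa)(3.57 − 6.67 L) = (1670)(-3.1) = -5177 J.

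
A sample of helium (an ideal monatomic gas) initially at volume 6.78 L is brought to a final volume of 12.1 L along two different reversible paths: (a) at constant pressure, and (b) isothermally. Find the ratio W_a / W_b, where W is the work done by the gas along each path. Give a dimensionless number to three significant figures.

Path (a) isobaric: W = P₁(V₂ − V₁) → W_a/(P₁V₁) = 0.7847.
Path (b) isothermal: W = P₁V₁ ln(V₂/V₁) → W_b/(P₁V₁) = 0.5792.
W_a / W_b = 0.7847 / 0.5792 = 1.355.

W_a / W_b ≈ 1.35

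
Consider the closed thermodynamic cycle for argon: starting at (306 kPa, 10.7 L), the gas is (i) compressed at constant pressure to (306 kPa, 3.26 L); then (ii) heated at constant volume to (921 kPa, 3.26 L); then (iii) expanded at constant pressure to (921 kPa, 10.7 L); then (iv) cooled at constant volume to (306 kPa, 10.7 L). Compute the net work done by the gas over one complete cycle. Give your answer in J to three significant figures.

Constant-volume legs do no work.
W(i) = (306)(3.26 − 10.7) = -2277 J; W(iii) = (921)(10.7 − 3.26) = 6852 J.
W_net = -2277 + 6852 = 4576 J (the clockwise enclosed area).

W_net ≈ 4580 J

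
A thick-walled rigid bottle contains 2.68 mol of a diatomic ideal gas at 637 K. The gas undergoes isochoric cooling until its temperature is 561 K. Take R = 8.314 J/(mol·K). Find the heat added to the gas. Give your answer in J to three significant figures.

Q ≈ -4230 J

Constant volume ⇒ W = 0, so Q = ΔU = nCᵥΔT with Cᵥ = 5R/2 = 20.79 J/(mol·K).
ΔU = (2.68)(20.79)(561 − 637) = -4233 J.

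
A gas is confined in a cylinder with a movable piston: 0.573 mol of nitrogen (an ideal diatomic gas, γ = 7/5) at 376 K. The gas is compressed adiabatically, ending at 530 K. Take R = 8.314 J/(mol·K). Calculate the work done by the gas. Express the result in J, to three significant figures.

W ≈ -1830 J

Adiabatic ⇒ Q = 0, so W_by = −ΔU = nCᵥ(T₁ − T₂).
Cᵥ = 5R/2 = 20.79 J/(mol·K).
W = (0.573)(20.79)(376 − 530) = -1834 J.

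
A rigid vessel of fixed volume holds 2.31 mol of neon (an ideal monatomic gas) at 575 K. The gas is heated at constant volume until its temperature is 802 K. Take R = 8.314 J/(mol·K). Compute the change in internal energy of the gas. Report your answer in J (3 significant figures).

ΔU ≈ 6540 J

Constant volume ⇒ W = 0, so Q = ΔU = nCᵥΔT with Cᵥ = 3R/2 = 12.47 J/(mol·K).
ΔU = (2.31)(12.47)(802 − 575) = 6539 J.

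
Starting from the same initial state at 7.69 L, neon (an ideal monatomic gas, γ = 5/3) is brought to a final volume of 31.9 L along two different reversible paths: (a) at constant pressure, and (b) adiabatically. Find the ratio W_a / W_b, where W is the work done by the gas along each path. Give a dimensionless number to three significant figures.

Path (a) isobaric: W = P₁(V₂ − V₁) → W_a/(P₁V₁) = 3.148.
Path (b) adiabatic: W = P₁V₁(1 − (V₁/V₂)^(γ−1))/(γ−1) → W_b/(P₁V₁) = 0.919.
W_a / W_b = 3.148 / 0.919 = 3.426.

W_a / W_b ≈ 3.43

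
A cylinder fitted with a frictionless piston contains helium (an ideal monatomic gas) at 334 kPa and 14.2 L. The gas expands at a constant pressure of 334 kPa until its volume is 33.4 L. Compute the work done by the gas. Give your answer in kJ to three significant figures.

W ≈ 6.41 kJ

Isobaric: W = P ΔV.
W = (334 kPa)(33.4 − 14.2 L) = (334)(19.2) = 6413 J.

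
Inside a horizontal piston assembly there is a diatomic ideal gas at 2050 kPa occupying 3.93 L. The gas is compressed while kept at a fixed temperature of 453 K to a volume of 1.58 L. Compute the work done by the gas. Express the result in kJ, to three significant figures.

Isothermal: W = nRT ln(V₂/V₁) = P₁V₁ ln(V₂/V₁).
P₁V₁ = (2050 kPa)(3.93 L) = 8056 J.
W = 8056 × ln(1.58/3.93) = 8056 × -0.9112
W_by_gas = -7341 J.

W ≈ -7.34 kJ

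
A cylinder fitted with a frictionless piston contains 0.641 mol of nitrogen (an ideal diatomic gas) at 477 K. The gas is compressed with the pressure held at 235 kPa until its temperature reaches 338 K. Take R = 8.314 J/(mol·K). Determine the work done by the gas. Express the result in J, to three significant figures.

Isobaric: W = P ΔV = nR ΔT.
W = (0.641)(8.314)(338 − 477) = -740.8 J.

W ≈ -741 J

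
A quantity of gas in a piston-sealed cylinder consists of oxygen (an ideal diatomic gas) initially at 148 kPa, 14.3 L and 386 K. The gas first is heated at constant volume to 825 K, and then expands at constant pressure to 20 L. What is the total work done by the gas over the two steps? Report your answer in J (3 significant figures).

W_total ≈ 1800 J

Step 1 (isochoric): W = 0 (constant volume).
After step 1: P = 316.3 kPa (V unchanged).
Step 2 (isobaric): W = PΔV = (316.3 kPa)(20 − 14.3 L) = 1803 J.
W_total = 0 + 1803 = 1803 J.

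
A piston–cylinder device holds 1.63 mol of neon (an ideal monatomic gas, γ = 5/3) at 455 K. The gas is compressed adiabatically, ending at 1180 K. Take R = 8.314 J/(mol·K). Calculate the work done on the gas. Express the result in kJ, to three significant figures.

Adiabatic ⇒ Q = 0, so W_by = −ΔU = nCᵥ(T₁ − T₂).
Cᵥ = 3R/2 = 12.47 J/(mol·K).
W = (1.63)(12.47)(455 − 1180) = -14738 J.
Work on gas = −W_by = 14738 J.

W ≈ 14.7 kJ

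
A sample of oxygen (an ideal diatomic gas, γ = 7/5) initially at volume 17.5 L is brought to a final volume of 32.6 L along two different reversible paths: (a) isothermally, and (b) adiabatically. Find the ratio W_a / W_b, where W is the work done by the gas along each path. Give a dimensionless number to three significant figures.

W_a / W_b ≈ 1.13

Path (a) isothermal: W = P₁V₁ ln(V₂/V₁) → W_a/(P₁V₁) = 0.6221.
Path (b) adiabatic: W = P₁V₁(1 − (V₁/V₂)^(γ−1))/(γ−1) → W_b/(P₁V₁) = 0.5507.
W_a / W_b = 0.6221 / 0.5507 = 1.13.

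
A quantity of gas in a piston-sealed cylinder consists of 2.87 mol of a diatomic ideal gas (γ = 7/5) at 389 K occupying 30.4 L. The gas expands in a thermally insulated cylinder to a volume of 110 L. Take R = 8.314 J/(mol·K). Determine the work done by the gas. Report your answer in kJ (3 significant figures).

W ≈ 9.33 kJ

Adiabatic: TV^(γ−1) = const with γ = 7/5.
T₂ = T₁ (V₁/V₂)^(γ−1) = 389 × (30.4/110)^0.4 = 389 × 0.5979 = 232.6 K.
W_by = nCᵥ(T₁ − T₂) = (2.87)(20.79)(389 − 232.6) = 9332 J.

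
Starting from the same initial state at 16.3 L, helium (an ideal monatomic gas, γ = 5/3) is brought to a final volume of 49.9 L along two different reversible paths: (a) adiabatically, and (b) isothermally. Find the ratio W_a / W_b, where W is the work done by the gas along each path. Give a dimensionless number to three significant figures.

W_a / W_b ≈ 0.705

Path (a) adiabatic: W = P₁V₁(1 − (V₁/V₂)^(γ−1))/(γ−1) → W_a/(P₁V₁) = 0.7885.
Path (b) isothermal: W = P₁V₁ ln(V₂/V₁) → W_b/(P₁V₁) = 1.119.
W_a / W_b = 0.7885 / 1.119 = 0.7048.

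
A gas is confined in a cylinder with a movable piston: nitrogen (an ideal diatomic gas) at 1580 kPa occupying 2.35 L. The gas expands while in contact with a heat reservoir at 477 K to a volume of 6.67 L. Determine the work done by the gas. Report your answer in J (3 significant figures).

Isothermal: W = nRT ln(V₂/V₁) = P₁V₁ ln(V₂/V₁).
P₁V₁ = (1580 kPa)(2.35 L) = 3713 J.
W = 3713 × ln(6.67/2.35) = 3713 × 1.043
W_by_gas = 3873 J.

W ≈ 3870 J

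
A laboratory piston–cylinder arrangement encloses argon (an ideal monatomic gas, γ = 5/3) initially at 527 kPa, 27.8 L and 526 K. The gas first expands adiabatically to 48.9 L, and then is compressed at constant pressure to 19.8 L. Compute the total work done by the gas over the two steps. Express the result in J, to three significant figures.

Step 1 (adiabatic): W = (P₁V₁ − P₂V₂)/(γ−1) = (14651 − 10054)/0.667 = 6895 J.
After step 1: P = 205.6 kPa, V = 48.9 L, T = 361 K.
Step 2 (isobaric): W = PΔV = (205.6 kPa)(19.8 − 48.9 L) = -5983 J.
W_total = 6895 − 5983 = 911.5 J.

W_total ≈ 911 J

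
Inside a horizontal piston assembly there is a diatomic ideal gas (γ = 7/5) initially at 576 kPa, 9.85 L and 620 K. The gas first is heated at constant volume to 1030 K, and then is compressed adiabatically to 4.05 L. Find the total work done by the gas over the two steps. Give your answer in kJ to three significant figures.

W_total ≈ -10.1 kJ

Step 1 (isochoric): W = 0 (constant volume).
After step 1: P = 956.9 kPa (V unchanged).
Step 2 (adiabatic): W = (P₁V₁ − P₂V₂)/(γ−1) = (9425 − 13449)/0.4 = -10059 J.
W_total = 0 − 10059 = -10059 J.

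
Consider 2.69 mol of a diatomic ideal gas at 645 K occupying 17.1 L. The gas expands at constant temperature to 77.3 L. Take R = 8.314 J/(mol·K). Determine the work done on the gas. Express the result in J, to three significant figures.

W ≈ -21800 J

Isothermal: W = nRT ln(V₂/V₁).
W = (2.69)(8.314)(645) × ln(77.3/17.1)
  = 14425 × 1.509
W_by_gas = 21762 J; work on gas = −W_by = -21762 J.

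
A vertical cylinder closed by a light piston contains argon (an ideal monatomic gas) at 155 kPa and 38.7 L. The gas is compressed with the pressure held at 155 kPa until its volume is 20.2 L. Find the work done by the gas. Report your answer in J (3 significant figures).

W ≈ -2870 J

Isobaric: W = P ΔV.
W = (155 kPa)(20.2 − 38.7 L) = (155)(-18.5) = -2868 J.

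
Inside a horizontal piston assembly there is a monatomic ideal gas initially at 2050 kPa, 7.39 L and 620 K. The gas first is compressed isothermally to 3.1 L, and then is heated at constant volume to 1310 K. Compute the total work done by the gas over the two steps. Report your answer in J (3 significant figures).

Step 1 (isothermal): W = P₁V₁ ln(V₂/V₁) = (15150) ln(3.1/7.39) = -13161 J.
Step 2 (isochoric): W = 0 (constant volume).
W_total = -13161 + 0 = -13161 J.

W_total ≈ -13200 J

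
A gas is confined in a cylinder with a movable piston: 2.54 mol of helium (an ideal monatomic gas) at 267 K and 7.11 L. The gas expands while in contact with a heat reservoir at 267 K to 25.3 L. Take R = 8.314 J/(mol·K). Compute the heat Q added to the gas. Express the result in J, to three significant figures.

Q ≈ 7160 J

Isothermal ⇒ ΔU = 0, so Q = W = nRT ln(V₂/V₁).
Q = (2.54)(8.314)(267) ln(25.3/7.11) = 5638 × 1.269 = 7157 J.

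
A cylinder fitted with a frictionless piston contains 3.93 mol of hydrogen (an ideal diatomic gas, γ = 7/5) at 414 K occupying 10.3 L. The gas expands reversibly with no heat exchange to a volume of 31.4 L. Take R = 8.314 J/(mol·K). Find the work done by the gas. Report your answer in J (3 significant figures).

W ≈ 12200 J

Adiabatic: TV^(γ−1) = const with γ = 7/5.
T₂ = T₁ (V₁/V₂)^(γ−1) = 414 × (10.3/31.4)^0.4 = 414 × 0.6403 = 265.1 K.
W_by = nCᵥ(T₁ − T₂) = (3.93)(20.79)(414 − 265.1) = 12165 J.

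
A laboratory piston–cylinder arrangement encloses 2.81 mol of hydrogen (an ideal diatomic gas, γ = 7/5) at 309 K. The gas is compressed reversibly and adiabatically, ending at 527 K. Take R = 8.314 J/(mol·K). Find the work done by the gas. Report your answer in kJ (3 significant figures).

W ≈ -12.7 kJ

Adiabatic ⇒ Q = 0, so W_by = −ΔU = nCᵥ(T₁ − T₂).
Cᵥ = 5R/2 = 20.79 J/(mol·K).
W = (2.81)(20.79)(309 − 527) = -12732 J.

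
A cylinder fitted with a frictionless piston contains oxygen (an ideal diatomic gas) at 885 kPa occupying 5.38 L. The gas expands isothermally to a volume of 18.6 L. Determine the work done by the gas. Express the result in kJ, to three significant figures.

W ≈ 5.91 kJ

Isothermal: W = nRT ln(V₂/V₁) = P₁V₁ ln(V₂/V₁).
P₁V₁ = (885 kPa)(5.38 L) = 4761 J.
W = 4761 × ln(18.6/5.38) = 4761 × 1.24
W_by_gas = 5906 J.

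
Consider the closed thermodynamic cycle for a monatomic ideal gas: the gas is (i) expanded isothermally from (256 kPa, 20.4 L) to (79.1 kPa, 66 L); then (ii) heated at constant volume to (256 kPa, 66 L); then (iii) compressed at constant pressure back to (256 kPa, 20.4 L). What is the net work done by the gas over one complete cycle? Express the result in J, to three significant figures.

Leg (i): W = PᵢVᵢ ln(V_f/Vᵢ) = (5222) ln(66/20.4) = 6132 J.
Leg (ii): W = 0.
Leg (iii): W = PΔV = (256)(20.4 − 66) = -11674 J.
W_net = 6132 − 11674 = -5542 J.

W_net ≈ -5540 J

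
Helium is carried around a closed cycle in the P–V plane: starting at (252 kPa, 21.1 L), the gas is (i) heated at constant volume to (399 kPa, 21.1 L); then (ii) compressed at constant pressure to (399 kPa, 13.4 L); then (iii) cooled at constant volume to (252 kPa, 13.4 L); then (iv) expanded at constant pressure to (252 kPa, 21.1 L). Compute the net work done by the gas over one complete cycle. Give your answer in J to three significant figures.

W_net ≈ -1130 J

Constant-volume legs do no work.
W(ii) = (399)(13.4 − 21.1) = -3072 J; W(iv) = (252)(21.1 − 13.4) = 1940 J.
W_net = -3072 + 1940 = -1132 J (the counter-clockwise enclosed area).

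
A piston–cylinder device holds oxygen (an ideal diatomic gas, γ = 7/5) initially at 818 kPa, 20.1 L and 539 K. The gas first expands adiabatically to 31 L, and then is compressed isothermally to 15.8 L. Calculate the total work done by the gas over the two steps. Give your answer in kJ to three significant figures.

W_total ≈ -2.78 kJ

Step 1 (adiabatic): W = (P₁V₁ − P₂V₂)/(γ−1) = (16442 − 13826)/0.4 = 6541 J.
After step 1: P = 446 kPa, V = 31 L, T = 453.2 K.
Step 2 (isothermal): W = P₁V₁ ln(V₂/V₁) = (13826) ln(15.8/31) = -9318 J.
W_total = 6541 − 9318 = -2778 J.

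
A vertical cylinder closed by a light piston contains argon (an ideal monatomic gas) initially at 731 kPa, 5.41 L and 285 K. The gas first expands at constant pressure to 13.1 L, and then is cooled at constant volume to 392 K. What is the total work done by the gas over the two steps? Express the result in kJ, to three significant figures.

W_total ≈ 5.62 kJ

Step 1 (isobaric): W = PΔV = (731 kPa)(13.1 − 5.41 L) = 5621 J.
Step 2 (isochoric): W = 0 (constant volume).
W_total = 5621 + 0 = 5621 J.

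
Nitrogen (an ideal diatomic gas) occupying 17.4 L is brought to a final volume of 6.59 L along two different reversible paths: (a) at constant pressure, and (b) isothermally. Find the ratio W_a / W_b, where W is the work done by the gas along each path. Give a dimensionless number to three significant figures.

Path (a) isobaric: W = P₁(V₂ − V₁) → W_a/(P₁V₁) = -0.6213.
Path (b) isothermal: W = P₁V₁ ln(V₂/V₁) → W_b/(P₁V₁) = -0.9709.
W_a / W_b = -0.6213 / -0.9709 = 0.6399.

W_a / W_b ≈ 0.640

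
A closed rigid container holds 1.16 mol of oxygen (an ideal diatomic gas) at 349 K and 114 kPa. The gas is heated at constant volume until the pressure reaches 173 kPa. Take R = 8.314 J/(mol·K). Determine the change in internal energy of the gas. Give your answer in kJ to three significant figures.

Constant volume ⇒ W = 0, so Q = ΔU = nCᵥΔT with Cᵥ = 5R/2 = 20.79 J/(mol·K).
At constant V, T₂/T₁ = P₂/P₁ ⇒ ΔT = T₁(P₂/P₁ − 1) = 349·(173/114 − 1) = 180.6 K.
ΔU = (1.16)(20.79)(180.6) = 4355 J.

ΔU ≈ 4.35 kJ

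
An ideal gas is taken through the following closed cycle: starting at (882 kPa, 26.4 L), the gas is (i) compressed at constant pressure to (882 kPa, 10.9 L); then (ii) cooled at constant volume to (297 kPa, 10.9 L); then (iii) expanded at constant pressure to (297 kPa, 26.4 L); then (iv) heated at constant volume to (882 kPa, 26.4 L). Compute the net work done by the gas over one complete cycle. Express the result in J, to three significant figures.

Constant-volume legs do no work.
W(i) = (882)(10.9 − 26.4) = -13671 J; W(iii) = (297)(26.4 − 10.9) = 4603 J.
W_net = -13671 + 4603 = -9068 J (the counter-clockwise enclosed area).

W_net ≈ -9070 J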